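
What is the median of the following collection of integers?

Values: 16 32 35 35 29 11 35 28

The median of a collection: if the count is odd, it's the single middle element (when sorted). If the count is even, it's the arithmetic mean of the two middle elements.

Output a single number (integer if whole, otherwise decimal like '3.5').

Answer: 30.5

Derivation:
Step 1: insert 16 -> lo=[16] (size 1, max 16) hi=[] (size 0) -> median=16
Step 2: insert 32 -> lo=[16] (size 1, max 16) hi=[32] (size 1, min 32) -> median=24
Step 3: insert 35 -> lo=[16, 32] (size 2, max 32) hi=[35] (size 1, min 35) -> median=32
Step 4: insert 35 -> lo=[16, 32] (size 2, max 32) hi=[35, 35] (size 2, min 35) -> median=33.5
Step 5: insert 29 -> lo=[16, 29, 32] (size 3, max 32) hi=[35, 35] (size 2, min 35) -> median=32
Step 6: insert 11 -> lo=[11, 16, 29] (size 3, max 29) hi=[32, 35, 35] (size 3, min 32) -> median=30.5
Step 7: insert 35 -> lo=[11, 16, 29, 32] (size 4, max 32) hi=[35, 35, 35] (size 3, min 35) -> median=32
Step 8: insert 28 -> lo=[11, 16, 28, 29] (size 4, max 29) hi=[32, 35, 35, 35] (size 4, min 32) -> median=30.5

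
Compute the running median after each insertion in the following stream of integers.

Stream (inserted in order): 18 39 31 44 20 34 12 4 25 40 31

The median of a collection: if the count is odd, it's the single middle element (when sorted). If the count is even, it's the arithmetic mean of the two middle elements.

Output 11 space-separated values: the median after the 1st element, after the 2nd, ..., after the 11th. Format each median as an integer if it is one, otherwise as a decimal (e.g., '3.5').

Answer: 18 28.5 31 35 31 32.5 31 25.5 25 28 31

Derivation:
Step 1: insert 18 -> lo=[18] (size 1, max 18) hi=[] (size 0) -> median=18
Step 2: insert 39 -> lo=[18] (size 1, max 18) hi=[39] (size 1, min 39) -> median=28.5
Step 3: insert 31 -> lo=[18, 31] (size 2, max 31) hi=[39] (size 1, min 39) -> median=31
Step 4: insert 44 -> lo=[18, 31] (size 2, max 31) hi=[39, 44] (size 2, min 39) -> median=35
Step 5: insert 20 -> lo=[18, 20, 31] (size 3, max 31) hi=[39, 44] (size 2, min 39) -> median=31
Step 6: insert 34 -> lo=[18, 20, 31] (size 3, max 31) hi=[34, 39, 44] (size 3, min 34) -> median=32.5
Step 7: insert 12 -> lo=[12, 18, 20, 31] (size 4, max 31) hi=[34, 39, 44] (size 3, min 34) -> median=31
Step 8: insert 4 -> lo=[4, 12, 18, 20] (size 4, max 20) hi=[31, 34, 39, 44] (size 4, min 31) -> median=25.5
Step 9: insert 25 -> lo=[4, 12, 18, 20, 25] (size 5, max 25) hi=[31, 34, 39, 44] (size 4, min 31) -> median=25
Step 10: insert 40 -> lo=[4, 12, 18, 20, 25] (size 5, max 25) hi=[31, 34, 39, 40, 44] (size 5, min 31) -> median=28
Step 11: insert 31 -> lo=[4, 12, 18, 20, 25, 31] (size 6, max 31) hi=[31, 34, 39, 40, 44] (size 5, min 31) -> median=31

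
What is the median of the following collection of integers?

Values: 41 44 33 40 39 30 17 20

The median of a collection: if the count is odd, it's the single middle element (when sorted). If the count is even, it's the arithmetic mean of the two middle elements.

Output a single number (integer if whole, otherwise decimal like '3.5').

Answer: 36

Derivation:
Step 1: insert 41 -> lo=[41] (size 1, max 41) hi=[] (size 0) -> median=41
Step 2: insert 44 -> lo=[41] (size 1, max 41) hi=[44] (size 1, min 44) -> median=42.5
Step 3: insert 33 -> lo=[33, 41] (size 2, max 41) hi=[44] (size 1, min 44) -> median=41
Step 4: insert 40 -> lo=[33, 40] (size 2, max 40) hi=[41, 44] (size 2, min 41) -> median=40.5
Step 5: insert 39 -> lo=[33, 39, 40] (size 3, max 40) hi=[41, 44] (size 2, min 41) -> median=40
Step 6: insert 30 -> lo=[30, 33, 39] (size 3, max 39) hi=[40, 41, 44] (size 3, min 40) -> median=39.5
Step 7: insert 17 -> lo=[17, 30, 33, 39] (size 4, max 39) hi=[40, 41, 44] (size 3, min 40) -> median=39
Step 8: insert 20 -> lo=[17, 20, 30, 33] (size 4, max 33) hi=[39, 40, 41, 44] (size 4, min 39) -> median=36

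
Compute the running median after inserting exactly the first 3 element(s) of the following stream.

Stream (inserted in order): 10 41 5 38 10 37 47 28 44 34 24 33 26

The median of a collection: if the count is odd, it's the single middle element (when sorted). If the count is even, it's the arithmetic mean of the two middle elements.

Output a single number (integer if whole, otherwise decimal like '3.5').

Answer: 10

Derivation:
Step 1: insert 10 -> lo=[10] (size 1, max 10) hi=[] (size 0) -> median=10
Step 2: insert 41 -> lo=[10] (size 1, max 10) hi=[41] (size 1, min 41) -> median=25.5
Step 3: insert 5 -> lo=[5, 10] (size 2, max 10) hi=[41] (size 1, min 41) -> median=10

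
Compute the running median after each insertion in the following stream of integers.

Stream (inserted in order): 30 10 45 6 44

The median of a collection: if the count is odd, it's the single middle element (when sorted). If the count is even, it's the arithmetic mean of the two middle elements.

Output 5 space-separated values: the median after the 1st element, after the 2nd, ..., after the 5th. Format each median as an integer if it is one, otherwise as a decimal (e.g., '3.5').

Answer: 30 20 30 20 30

Derivation:
Step 1: insert 30 -> lo=[30] (size 1, max 30) hi=[] (size 0) -> median=30
Step 2: insert 10 -> lo=[10] (size 1, max 10) hi=[30] (size 1, min 30) -> median=20
Step 3: insert 45 -> lo=[10, 30] (size 2, max 30) hi=[45] (size 1, min 45) -> median=30
Step 4: insert 6 -> lo=[6, 10] (size 2, max 10) hi=[30, 45] (size 2, min 30) -> median=20
Step 5: insert 44 -> lo=[6, 10, 30] (size 3, max 30) hi=[44, 45] (size 2, min 44) -> median=30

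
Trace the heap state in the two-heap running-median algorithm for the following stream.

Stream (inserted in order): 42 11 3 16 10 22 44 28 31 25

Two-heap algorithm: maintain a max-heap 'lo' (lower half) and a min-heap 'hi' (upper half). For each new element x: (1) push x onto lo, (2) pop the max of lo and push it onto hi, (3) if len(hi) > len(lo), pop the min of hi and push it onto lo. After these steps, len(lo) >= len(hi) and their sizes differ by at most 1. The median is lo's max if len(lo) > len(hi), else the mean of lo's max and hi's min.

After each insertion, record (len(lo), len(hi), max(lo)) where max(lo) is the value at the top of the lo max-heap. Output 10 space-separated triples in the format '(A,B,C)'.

Answer: (1,0,42) (1,1,11) (2,1,11) (2,2,11) (3,2,11) (3,3,11) (4,3,16) (4,4,16) (5,4,22) (5,5,22)

Derivation:
Step 1: insert 42 -> lo=[42] hi=[] -> (len(lo)=1, len(hi)=0, max(lo)=42)
Step 2: insert 11 -> lo=[11] hi=[42] -> (len(lo)=1, len(hi)=1, max(lo)=11)
Step 3: insert 3 -> lo=[3, 11] hi=[42] -> (len(lo)=2, len(hi)=1, max(lo)=11)
Step 4: insert 16 -> lo=[3, 11] hi=[16, 42] -> (len(lo)=2, len(hi)=2, max(lo)=11)
Step 5: insert 10 -> lo=[3, 10, 11] hi=[16, 42] -> (len(lo)=3, len(hi)=2, max(lo)=11)
Step 6: insert 22 -> lo=[3, 10, 11] hi=[16, 22, 42] -> (len(lo)=3, len(hi)=3, max(lo)=11)
Step 7: insert 44 -> lo=[3, 10, 11, 16] hi=[22, 42, 44] -> (len(lo)=4, len(hi)=3, max(lo)=16)
Step 8: insert 28 -> lo=[3, 10, 11, 16] hi=[22, 28, 42, 44] -> (len(lo)=4, len(hi)=4, max(lo)=16)
Step 9: insert 31 -> lo=[3, 10, 11, 16, 22] hi=[28, 31, 42, 44] -> (len(lo)=5, len(hi)=4, max(lo)=22)
Step 10: insert 25 -> lo=[3, 10, 11, 16, 22] hi=[25, 28, 31, 42, 44] -> (len(lo)=5, len(hi)=5, max(lo)=22)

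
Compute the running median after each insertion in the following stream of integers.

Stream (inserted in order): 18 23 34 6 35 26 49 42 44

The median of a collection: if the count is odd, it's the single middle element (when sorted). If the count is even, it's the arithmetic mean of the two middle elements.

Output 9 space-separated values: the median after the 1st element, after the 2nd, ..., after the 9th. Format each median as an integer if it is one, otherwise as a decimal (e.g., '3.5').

Answer: 18 20.5 23 20.5 23 24.5 26 30 34

Derivation:
Step 1: insert 18 -> lo=[18] (size 1, max 18) hi=[] (size 0) -> median=18
Step 2: insert 23 -> lo=[18] (size 1, max 18) hi=[23] (size 1, min 23) -> median=20.5
Step 3: insert 34 -> lo=[18, 23] (size 2, max 23) hi=[34] (size 1, min 34) -> median=23
Step 4: insert 6 -> lo=[6, 18] (size 2, max 18) hi=[23, 34] (size 2, min 23) -> median=20.5
Step 5: insert 35 -> lo=[6, 18, 23] (size 3, max 23) hi=[34, 35] (size 2, min 34) -> median=23
Step 6: insert 26 -> lo=[6, 18, 23] (size 3, max 23) hi=[26, 34, 35] (size 3, min 26) -> median=24.5
Step 7: insert 49 -> lo=[6, 18, 23, 26] (size 4, max 26) hi=[34, 35, 49] (size 3, min 34) -> median=26
Step 8: insert 42 -> lo=[6, 18, 23, 26] (size 4, max 26) hi=[34, 35, 42, 49] (size 4, min 34) -> median=30
Step 9: insert 44 -> lo=[6, 18, 23, 26, 34] (size 5, max 34) hi=[35, 42, 44, 49] (size 4, min 35) -> median=34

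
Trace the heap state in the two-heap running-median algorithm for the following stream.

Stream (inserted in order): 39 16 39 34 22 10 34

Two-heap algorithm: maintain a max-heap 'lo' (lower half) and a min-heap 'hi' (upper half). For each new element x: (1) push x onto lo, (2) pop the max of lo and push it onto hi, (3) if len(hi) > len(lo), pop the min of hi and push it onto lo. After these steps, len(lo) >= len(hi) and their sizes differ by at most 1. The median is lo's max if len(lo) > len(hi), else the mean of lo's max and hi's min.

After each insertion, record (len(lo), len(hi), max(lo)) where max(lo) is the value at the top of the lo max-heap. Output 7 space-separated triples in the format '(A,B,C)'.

Step 1: insert 39 -> lo=[39] hi=[] -> (len(lo)=1, len(hi)=0, max(lo)=39)
Step 2: insert 16 -> lo=[16] hi=[39] -> (len(lo)=1, len(hi)=1, max(lo)=16)
Step 3: insert 39 -> lo=[16, 39] hi=[39] -> (len(lo)=2, len(hi)=1, max(lo)=39)
Step 4: insert 34 -> lo=[16, 34] hi=[39, 39] -> (len(lo)=2, len(hi)=2, max(lo)=34)
Step 5: insert 22 -> lo=[16, 22, 34] hi=[39, 39] -> (len(lo)=3, len(hi)=2, max(lo)=34)
Step 6: insert 10 -> lo=[10, 16, 22] hi=[34, 39, 39] -> (len(lo)=3, len(hi)=3, max(lo)=22)
Step 7: insert 34 -> lo=[10, 16, 22, 34] hi=[34, 39, 39] -> (len(lo)=4, len(hi)=3, max(lo)=34)

Answer: (1,0,39) (1,1,16) (2,1,39) (2,2,34) (3,2,34) (3,3,22) (4,3,34)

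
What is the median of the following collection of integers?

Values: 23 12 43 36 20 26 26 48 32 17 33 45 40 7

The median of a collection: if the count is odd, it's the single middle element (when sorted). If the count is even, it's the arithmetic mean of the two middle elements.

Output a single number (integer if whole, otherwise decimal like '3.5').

Step 1: insert 23 -> lo=[23] (size 1, max 23) hi=[] (size 0) -> median=23
Step 2: insert 12 -> lo=[12] (size 1, max 12) hi=[23] (size 1, min 23) -> median=17.5
Step 3: insert 43 -> lo=[12, 23] (size 2, max 23) hi=[43] (size 1, min 43) -> median=23
Step 4: insert 36 -> lo=[12, 23] (size 2, max 23) hi=[36, 43] (size 2, min 36) -> median=29.5
Step 5: insert 20 -> lo=[12, 20, 23] (size 3, max 23) hi=[36, 43] (size 2, min 36) -> median=23
Step 6: insert 26 -> lo=[12, 20, 23] (size 3, max 23) hi=[26, 36, 43] (size 3, min 26) -> median=24.5
Step 7: insert 26 -> lo=[12, 20, 23, 26] (size 4, max 26) hi=[26, 36, 43] (size 3, min 26) -> median=26
Step 8: insert 48 -> lo=[12, 20, 23, 26] (size 4, max 26) hi=[26, 36, 43, 48] (size 4, min 26) -> median=26
Step 9: insert 32 -> lo=[12, 20, 23, 26, 26] (size 5, max 26) hi=[32, 36, 43, 48] (size 4, min 32) -> median=26
Step 10: insert 17 -> lo=[12, 17, 20, 23, 26] (size 5, max 26) hi=[26, 32, 36, 43, 48] (size 5, min 26) -> median=26
Step 11: insert 33 -> lo=[12, 17, 20, 23, 26, 26] (size 6, max 26) hi=[32, 33, 36, 43, 48] (size 5, min 32) -> median=26
Step 12: insert 45 -> lo=[12, 17, 20, 23, 26, 26] (size 6, max 26) hi=[32, 33, 36, 43, 45, 48] (size 6, min 32) -> median=29
Step 13: insert 40 -> lo=[12, 17, 20, 23, 26, 26, 32] (size 7, max 32) hi=[33, 36, 40, 43, 45, 48] (size 6, min 33) -> median=32
Step 14: insert 7 -> lo=[7, 12, 17, 20, 23, 26, 26] (size 7, max 26) hi=[32, 33, 36, 40, 43, 45, 48] (size 7, min 32) -> median=29

Answer: 29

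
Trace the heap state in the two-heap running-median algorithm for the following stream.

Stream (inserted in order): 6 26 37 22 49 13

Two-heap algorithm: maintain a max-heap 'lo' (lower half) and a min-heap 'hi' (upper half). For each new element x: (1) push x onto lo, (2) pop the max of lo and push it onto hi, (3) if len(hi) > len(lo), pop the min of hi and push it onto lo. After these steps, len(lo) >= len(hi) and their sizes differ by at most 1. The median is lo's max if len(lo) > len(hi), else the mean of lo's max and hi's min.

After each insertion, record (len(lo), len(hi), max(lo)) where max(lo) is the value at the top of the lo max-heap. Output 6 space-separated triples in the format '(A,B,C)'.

Step 1: insert 6 -> lo=[6] hi=[] -> (len(lo)=1, len(hi)=0, max(lo)=6)
Step 2: insert 26 -> lo=[6] hi=[26] -> (len(lo)=1, len(hi)=1, max(lo)=6)
Step 3: insert 37 -> lo=[6, 26] hi=[37] -> (len(lo)=2, len(hi)=1, max(lo)=26)
Step 4: insert 22 -> lo=[6, 22] hi=[26, 37] -> (len(lo)=2, len(hi)=2, max(lo)=22)
Step 5: insert 49 -> lo=[6, 22, 26] hi=[37, 49] -> (len(lo)=3, len(hi)=2, max(lo)=26)
Step 6: insert 13 -> lo=[6, 13, 22] hi=[26, 37, 49] -> (len(lo)=3, len(hi)=3, max(lo)=22)

Answer: (1,0,6) (1,1,6) (2,1,26) (2,2,22) (3,2,26) (3,3,22)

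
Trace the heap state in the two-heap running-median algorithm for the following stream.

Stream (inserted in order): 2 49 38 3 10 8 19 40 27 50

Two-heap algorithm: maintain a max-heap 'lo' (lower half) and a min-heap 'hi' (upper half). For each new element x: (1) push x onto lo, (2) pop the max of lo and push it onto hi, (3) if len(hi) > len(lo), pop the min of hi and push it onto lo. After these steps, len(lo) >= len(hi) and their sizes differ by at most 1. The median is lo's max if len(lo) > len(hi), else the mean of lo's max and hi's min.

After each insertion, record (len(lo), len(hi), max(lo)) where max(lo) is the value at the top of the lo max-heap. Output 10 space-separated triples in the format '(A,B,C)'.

Answer: (1,0,2) (1,1,2) (2,1,38) (2,2,3) (3,2,10) (3,3,8) (4,3,10) (4,4,10) (5,4,19) (5,5,19)

Derivation:
Step 1: insert 2 -> lo=[2] hi=[] -> (len(lo)=1, len(hi)=0, max(lo)=2)
Step 2: insert 49 -> lo=[2] hi=[49] -> (len(lo)=1, len(hi)=1, max(lo)=2)
Step 3: insert 38 -> lo=[2, 38] hi=[49] -> (len(lo)=2, len(hi)=1, max(lo)=38)
Step 4: insert 3 -> lo=[2, 3] hi=[38, 49] -> (len(lo)=2, len(hi)=2, max(lo)=3)
Step 5: insert 10 -> lo=[2, 3, 10] hi=[38, 49] -> (len(lo)=3, len(hi)=2, max(lo)=10)
Step 6: insert 8 -> lo=[2, 3, 8] hi=[10, 38, 49] -> (len(lo)=3, len(hi)=3, max(lo)=8)
Step 7: insert 19 -> lo=[2, 3, 8, 10] hi=[19, 38, 49] -> (len(lo)=4, len(hi)=3, max(lo)=10)
Step 8: insert 40 -> lo=[2, 3, 8, 10] hi=[19, 38, 40, 49] -> (len(lo)=4, len(hi)=4, max(lo)=10)
Step 9: insert 27 -> lo=[2, 3, 8, 10, 19] hi=[27, 38, 40, 49] -> (len(lo)=5, len(hi)=4, max(lo)=19)
Step 10: insert 50 -> lo=[2, 3, 8, 10, 19] hi=[27, 38, 40, 49, 50] -> (len(lo)=5, len(hi)=5, max(lo)=19)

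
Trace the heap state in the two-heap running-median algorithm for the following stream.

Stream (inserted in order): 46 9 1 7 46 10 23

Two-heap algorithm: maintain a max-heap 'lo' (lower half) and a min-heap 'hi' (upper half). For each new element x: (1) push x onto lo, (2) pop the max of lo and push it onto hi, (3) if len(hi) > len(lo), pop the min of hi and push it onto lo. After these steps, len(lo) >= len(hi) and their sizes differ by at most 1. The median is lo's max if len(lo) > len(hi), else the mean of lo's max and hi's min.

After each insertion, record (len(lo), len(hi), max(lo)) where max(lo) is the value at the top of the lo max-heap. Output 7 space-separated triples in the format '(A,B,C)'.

Step 1: insert 46 -> lo=[46] hi=[] -> (len(lo)=1, len(hi)=0, max(lo)=46)
Step 2: insert 9 -> lo=[9] hi=[46] -> (len(lo)=1, len(hi)=1, max(lo)=9)
Step 3: insert 1 -> lo=[1, 9] hi=[46] -> (len(lo)=2, len(hi)=1, max(lo)=9)
Step 4: insert 7 -> lo=[1, 7] hi=[9, 46] -> (len(lo)=2, len(hi)=2, max(lo)=7)
Step 5: insert 46 -> lo=[1, 7, 9] hi=[46, 46] -> (len(lo)=3, len(hi)=2, max(lo)=9)
Step 6: insert 10 -> lo=[1, 7, 9] hi=[10, 46, 46] -> (len(lo)=3, len(hi)=3, max(lo)=9)
Step 7: insert 23 -> lo=[1, 7, 9, 10] hi=[23, 46, 46] -> (len(lo)=4, len(hi)=3, max(lo)=10)

Answer: (1,0,46) (1,1,9) (2,1,9) (2,2,7) (3,2,9) (3,3,9) (4,3,10)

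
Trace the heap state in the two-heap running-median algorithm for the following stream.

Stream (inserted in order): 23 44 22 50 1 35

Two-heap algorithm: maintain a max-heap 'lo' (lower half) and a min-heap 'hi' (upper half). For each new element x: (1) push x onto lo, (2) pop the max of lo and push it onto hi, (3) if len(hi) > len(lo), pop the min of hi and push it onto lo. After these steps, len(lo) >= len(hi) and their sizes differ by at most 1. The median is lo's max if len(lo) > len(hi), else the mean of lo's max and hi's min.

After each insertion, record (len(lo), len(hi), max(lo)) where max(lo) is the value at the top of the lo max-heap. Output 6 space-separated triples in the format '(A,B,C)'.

Answer: (1,0,23) (1,1,23) (2,1,23) (2,2,23) (3,2,23) (3,3,23)

Derivation:
Step 1: insert 23 -> lo=[23] hi=[] -> (len(lo)=1, len(hi)=0, max(lo)=23)
Step 2: insert 44 -> lo=[23] hi=[44] -> (len(lo)=1, len(hi)=1, max(lo)=23)
Step 3: insert 22 -> lo=[22, 23] hi=[44] -> (len(lo)=2, len(hi)=1, max(lo)=23)
Step 4: insert 50 -> lo=[22, 23] hi=[44, 50] -> (len(lo)=2, len(hi)=2, max(lo)=23)
Step 5: insert 1 -> lo=[1, 22, 23] hi=[44, 50] -> (len(lo)=3, len(hi)=2, max(lo)=23)
Step 6: insert 35 -> lo=[1, 22, 23] hi=[35, 44, 50] -> (len(lo)=3, len(hi)=3, max(lo)=23)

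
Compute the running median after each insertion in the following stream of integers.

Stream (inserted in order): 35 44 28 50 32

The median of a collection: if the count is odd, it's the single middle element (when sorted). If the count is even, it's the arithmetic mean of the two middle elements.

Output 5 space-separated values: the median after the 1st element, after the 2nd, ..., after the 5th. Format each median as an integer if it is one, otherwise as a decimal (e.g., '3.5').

Step 1: insert 35 -> lo=[35] (size 1, max 35) hi=[] (size 0) -> median=35
Step 2: insert 44 -> lo=[35] (size 1, max 35) hi=[44] (size 1, min 44) -> median=39.5
Step 3: insert 28 -> lo=[28, 35] (size 2, max 35) hi=[44] (size 1, min 44) -> median=35
Step 4: insert 50 -> lo=[28, 35] (size 2, max 35) hi=[44, 50] (size 2, min 44) -> median=39.5
Step 5: insert 32 -> lo=[28, 32, 35] (size 3, max 35) hi=[44, 50] (size 2, min 44) -> median=35

Answer: 35 39.5 35 39.5 35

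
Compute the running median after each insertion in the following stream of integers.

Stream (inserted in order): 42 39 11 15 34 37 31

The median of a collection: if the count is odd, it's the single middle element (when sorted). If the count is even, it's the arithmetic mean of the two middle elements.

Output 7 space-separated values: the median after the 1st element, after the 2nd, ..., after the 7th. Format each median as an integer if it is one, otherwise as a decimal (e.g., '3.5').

Step 1: insert 42 -> lo=[42] (size 1, max 42) hi=[] (size 0) -> median=42
Step 2: insert 39 -> lo=[39] (size 1, max 39) hi=[42] (size 1, min 42) -> median=40.5
Step 3: insert 11 -> lo=[11, 39] (size 2, max 39) hi=[42] (size 1, min 42) -> median=39
Step 4: insert 15 -> lo=[11, 15] (size 2, max 15) hi=[39, 42] (size 2, min 39) -> median=27
Step 5: insert 34 -> lo=[11, 15, 34] (size 3, max 34) hi=[39, 42] (size 2, min 39) -> median=34
Step 6: insert 37 -> lo=[11, 15, 34] (size 3, max 34) hi=[37, 39, 42] (size 3, min 37) -> median=35.5
Step 7: insert 31 -> lo=[11, 15, 31, 34] (size 4, max 34) hi=[37, 39, 42] (size 3, min 37) -> median=34

Answer: 42 40.5 39 27 34 35.5 34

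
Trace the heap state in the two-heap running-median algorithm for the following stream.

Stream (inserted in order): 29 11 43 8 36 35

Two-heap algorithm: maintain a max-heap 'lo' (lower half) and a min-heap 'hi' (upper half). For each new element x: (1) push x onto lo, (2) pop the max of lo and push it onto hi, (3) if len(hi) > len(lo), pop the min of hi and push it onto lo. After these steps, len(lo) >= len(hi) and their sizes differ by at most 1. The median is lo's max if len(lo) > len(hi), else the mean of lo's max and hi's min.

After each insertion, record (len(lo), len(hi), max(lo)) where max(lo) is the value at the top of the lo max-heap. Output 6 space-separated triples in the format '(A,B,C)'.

Answer: (1,0,29) (1,1,11) (2,1,29) (2,2,11) (3,2,29) (3,3,29)

Derivation:
Step 1: insert 29 -> lo=[29] hi=[] -> (len(lo)=1, len(hi)=0, max(lo)=29)
Step 2: insert 11 -> lo=[11] hi=[29] -> (len(lo)=1, len(hi)=1, max(lo)=11)
Step 3: insert 43 -> lo=[11, 29] hi=[43] -> (len(lo)=2, len(hi)=1, max(lo)=29)
Step 4: insert 8 -> lo=[8, 11] hi=[29, 43] -> (len(lo)=2, len(hi)=2, max(lo)=11)
Step 5: insert 36 -> lo=[8, 11, 29] hi=[36, 43] -> (len(lo)=3, len(hi)=2, max(lo)=29)
Step 6: insert 35 -> lo=[8, 11, 29] hi=[35, 36, 43] -> (len(lo)=3, len(hi)=3, max(lo)=29)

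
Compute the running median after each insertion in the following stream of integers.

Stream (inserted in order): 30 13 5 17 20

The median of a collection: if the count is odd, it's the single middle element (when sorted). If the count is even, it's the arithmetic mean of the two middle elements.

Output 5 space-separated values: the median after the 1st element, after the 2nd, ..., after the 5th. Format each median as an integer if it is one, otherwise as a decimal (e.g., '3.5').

Answer: 30 21.5 13 15 17

Derivation:
Step 1: insert 30 -> lo=[30] (size 1, max 30) hi=[] (size 0) -> median=30
Step 2: insert 13 -> lo=[13] (size 1, max 13) hi=[30] (size 1, min 30) -> median=21.5
Step 3: insert 5 -> lo=[5, 13] (size 2, max 13) hi=[30] (size 1, min 30) -> median=13
Step 4: insert 17 -> lo=[5, 13] (size 2, max 13) hi=[17, 30] (size 2, min 17) -> median=15
Step 5: insert 20 -> lo=[5, 13, 17] (size 3, max 17) hi=[20, 30] (size 2, min 20) -> median=17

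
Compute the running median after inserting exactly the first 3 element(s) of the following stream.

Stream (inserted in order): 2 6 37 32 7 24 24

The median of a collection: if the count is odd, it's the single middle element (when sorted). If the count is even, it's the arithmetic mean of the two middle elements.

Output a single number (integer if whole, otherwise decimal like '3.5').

Answer: 6

Derivation:
Step 1: insert 2 -> lo=[2] (size 1, max 2) hi=[] (size 0) -> median=2
Step 2: insert 6 -> lo=[2] (size 1, max 2) hi=[6] (size 1, min 6) -> median=4
Step 3: insert 37 -> lo=[2, 6] (size 2, max 6) hi=[37] (size 1, min 37) -> median=6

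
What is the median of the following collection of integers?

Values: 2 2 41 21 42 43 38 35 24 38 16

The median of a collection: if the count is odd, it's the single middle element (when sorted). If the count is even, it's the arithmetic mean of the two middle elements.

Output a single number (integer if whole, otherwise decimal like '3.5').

Step 1: insert 2 -> lo=[2] (size 1, max 2) hi=[] (size 0) -> median=2
Step 2: insert 2 -> lo=[2] (size 1, max 2) hi=[2] (size 1, min 2) -> median=2
Step 3: insert 41 -> lo=[2, 2] (size 2, max 2) hi=[41] (size 1, min 41) -> median=2
Step 4: insert 21 -> lo=[2, 2] (size 2, max 2) hi=[21, 41] (size 2, min 21) -> median=11.5
Step 5: insert 42 -> lo=[2, 2, 21] (size 3, max 21) hi=[41, 42] (size 2, min 41) -> median=21
Step 6: insert 43 -> lo=[2, 2, 21] (size 3, max 21) hi=[41, 42, 43] (size 3, min 41) -> median=31
Step 7: insert 38 -> lo=[2, 2, 21, 38] (size 4, max 38) hi=[41, 42, 43] (size 3, min 41) -> median=38
Step 8: insert 35 -> lo=[2, 2, 21, 35] (size 4, max 35) hi=[38, 41, 42, 43] (size 4, min 38) -> median=36.5
Step 9: insert 24 -> lo=[2, 2, 21, 24, 35] (size 5, max 35) hi=[38, 41, 42, 43] (size 4, min 38) -> median=35
Step 10: insert 38 -> lo=[2, 2, 21, 24, 35] (size 5, max 35) hi=[38, 38, 41, 42, 43] (size 5, min 38) -> median=36.5
Step 11: insert 16 -> lo=[2, 2, 16, 21, 24, 35] (size 6, max 35) hi=[38, 38, 41, 42, 43] (size 5, min 38) -> median=35

Answer: 35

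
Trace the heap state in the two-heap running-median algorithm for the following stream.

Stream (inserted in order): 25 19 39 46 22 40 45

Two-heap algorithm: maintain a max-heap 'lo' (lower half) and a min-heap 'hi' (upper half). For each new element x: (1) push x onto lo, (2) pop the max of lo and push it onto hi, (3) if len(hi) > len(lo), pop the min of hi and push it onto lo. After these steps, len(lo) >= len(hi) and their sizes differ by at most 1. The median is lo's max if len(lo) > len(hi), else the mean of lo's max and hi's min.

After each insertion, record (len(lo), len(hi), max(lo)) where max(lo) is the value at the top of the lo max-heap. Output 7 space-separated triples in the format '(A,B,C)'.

Answer: (1,0,25) (1,1,19) (2,1,25) (2,2,25) (3,2,25) (3,3,25) (4,3,39)

Derivation:
Step 1: insert 25 -> lo=[25] hi=[] -> (len(lo)=1, len(hi)=0, max(lo)=25)
Step 2: insert 19 -> lo=[19] hi=[25] -> (len(lo)=1, len(hi)=1, max(lo)=19)
Step 3: insert 39 -> lo=[19, 25] hi=[39] -> (len(lo)=2, len(hi)=1, max(lo)=25)
Step 4: insert 46 -> lo=[19, 25] hi=[39, 46] -> (len(lo)=2, len(hi)=2, max(lo)=25)
Step 5: insert 22 -> lo=[19, 22, 25] hi=[39, 46] -> (len(lo)=3, len(hi)=2, max(lo)=25)
Step 6: insert 40 -> lo=[19, 22, 25] hi=[39, 40, 46] -> (len(lo)=3, len(hi)=3, max(lo)=25)
Step 7: insert 45 -> lo=[19, 22, 25, 39] hi=[40, 45, 46] -> (len(lo)=4, len(hi)=3, max(lo)=39)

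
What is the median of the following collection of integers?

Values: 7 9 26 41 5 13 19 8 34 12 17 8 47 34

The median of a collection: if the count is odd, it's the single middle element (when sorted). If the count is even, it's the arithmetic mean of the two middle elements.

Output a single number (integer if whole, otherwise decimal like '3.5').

Step 1: insert 7 -> lo=[7] (size 1, max 7) hi=[] (size 0) -> median=7
Step 2: insert 9 -> lo=[7] (size 1, max 7) hi=[9] (size 1, min 9) -> median=8
Step 3: insert 26 -> lo=[7, 9] (size 2, max 9) hi=[26] (size 1, min 26) -> median=9
Step 4: insert 41 -> lo=[7, 9] (size 2, max 9) hi=[26, 41] (size 2, min 26) -> median=17.5
Step 5: insert 5 -> lo=[5, 7, 9] (size 3, max 9) hi=[26, 41] (size 2, min 26) -> median=9
Step 6: insert 13 -> lo=[5, 7, 9] (size 3, max 9) hi=[13, 26, 41] (size 3, min 13) -> median=11
Step 7: insert 19 -> lo=[5, 7, 9, 13] (size 4, max 13) hi=[19, 26, 41] (size 3, min 19) -> median=13
Step 8: insert 8 -> lo=[5, 7, 8, 9] (size 4, max 9) hi=[13, 19, 26, 41] (size 4, min 13) -> median=11
Step 9: insert 34 -> lo=[5, 7, 8, 9, 13] (size 5, max 13) hi=[19, 26, 34, 41] (size 4, min 19) -> median=13
Step 10: insert 12 -> lo=[5, 7, 8, 9, 12] (size 5, max 12) hi=[13, 19, 26, 34, 41] (size 5, min 13) -> median=12.5
Step 11: insert 17 -> lo=[5, 7, 8, 9, 12, 13] (size 6, max 13) hi=[17, 19, 26, 34, 41] (size 5, min 17) -> median=13
Step 12: insert 8 -> lo=[5, 7, 8, 8, 9, 12] (size 6, max 12) hi=[13, 17, 19, 26, 34, 41] (size 6, min 13) -> median=12.5
Step 13: insert 47 -> lo=[5, 7, 8, 8, 9, 12, 13] (size 7, max 13) hi=[17, 19, 26, 34, 41, 47] (size 6, min 17) -> median=13
Step 14: insert 34 -> lo=[5, 7, 8, 8, 9, 12, 13] (size 7, max 13) hi=[17, 19, 26, 34, 34, 41, 47] (size 7, min 17) -> median=15

Answer: 15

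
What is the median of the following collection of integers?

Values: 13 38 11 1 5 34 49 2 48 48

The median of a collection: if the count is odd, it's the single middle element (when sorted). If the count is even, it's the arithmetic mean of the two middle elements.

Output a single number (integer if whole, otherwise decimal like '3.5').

Answer: 23.5

Derivation:
Step 1: insert 13 -> lo=[13] (size 1, max 13) hi=[] (size 0) -> median=13
Step 2: insert 38 -> lo=[13] (size 1, max 13) hi=[38] (size 1, min 38) -> median=25.5
Step 3: insert 11 -> lo=[11, 13] (size 2, max 13) hi=[38] (size 1, min 38) -> median=13
Step 4: insert 1 -> lo=[1, 11] (size 2, max 11) hi=[13, 38] (size 2, min 13) -> median=12
Step 5: insert 5 -> lo=[1, 5, 11] (size 3, max 11) hi=[13, 38] (size 2, min 13) -> median=11
Step 6: insert 34 -> lo=[1, 5, 11] (size 3, max 11) hi=[13, 34, 38] (size 3, min 13) -> median=12
Step 7: insert 49 -> lo=[1, 5, 11, 13] (size 4, max 13) hi=[34, 38, 49] (size 3, min 34) -> median=13
Step 8: insert 2 -> lo=[1, 2, 5, 11] (size 4, max 11) hi=[13, 34, 38, 49] (size 4, min 13) -> median=12
Step 9: insert 48 -> lo=[1, 2, 5, 11, 13] (size 5, max 13) hi=[34, 38, 48, 49] (size 4, min 34) -> median=13
Step 10: insert 48 -> lo=[1, 2, 5, 11, 13] (size 5, max 13) hi=[34, 38, 48, 48, 49] (size 5, min 34) -> median=23.5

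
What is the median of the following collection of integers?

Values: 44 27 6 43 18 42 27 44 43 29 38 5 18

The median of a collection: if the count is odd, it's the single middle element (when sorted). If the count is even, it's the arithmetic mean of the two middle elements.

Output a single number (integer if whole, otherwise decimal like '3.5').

Step 1: insert 44 -> lo=[44] (size 1, max 44) hi=[] (size 0) -> median=44
Step 2: insert 27 -> lo=[27] (size 1, max 27) hi=[44] (size 1, min 44) -> median=35.5
Step 3: insert 6 -> lo=[6, 27] (size 2, max 27) hi=[44] (size 1, min 44) -> median=27
Step 4: insert 43 -> lo=[6, 27] (size 2, max 27) hi=[43, 44] (size 2, min 43) -> median=35
Step 5: insert 18 -> lo=[6, 18, 27] (size 3, max 27) hi=[43, 44] (size 2, min 43) -> median=27
Step 6: insert 42 -> lo=[6, 18, 27] (size 3, max 27) hi=[42, 43, 44] (size 3, min 42) -> median=34.5
Step 7: insert 27 -> lo=[6, 18, 27, 27] (size 4, max 27) hi=[42, 43, 44] (size 3, min 42) -> median=27
Step 8: insert 44 -> lo=[6, 18, 27, 27] (size 4, max 27) hi=[42, 43, 44, 44] (size 4, min 42) -> median=34.5
Step 9: insert 43 -> lo=[6, 18, 27, 27, 42] (size 5, max 42) hi=[43, 43, 44, 44] (size 4, min 43) -> median=42
Step 10: insert 29 -> lo=[6, 18, 27, 27, 29] (size 5, max 29) hi=[42, 43, 43, 44, 44] (size 5, min 42) -> median=35.5
Step 11: insert 38 -> lo=[6, 18, 27, 27, 29, 38] (size 6, max 38) hi=[42, 43, 43, 44, 44] (size 5, min 42) -> median=38
Step 12: insert 5 -> lo=[5, 6, 18, 27, 27, 29] (size 6, max 29) hi=[38, 42, 43, 43, 44, 44] (size 6, min 38) -> median=33.5
Step 13: insert 18 -> lo=[5, 6, 18, 18, 27, 27, 29] (size 7, max 29) hi=[38, 42, 43, 43, 44, 44] (size 6, min 38) -> median=29

Answer: 29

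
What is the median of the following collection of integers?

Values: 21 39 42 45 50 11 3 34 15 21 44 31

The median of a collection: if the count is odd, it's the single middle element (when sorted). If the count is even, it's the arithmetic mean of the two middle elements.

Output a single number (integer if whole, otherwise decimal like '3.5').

Step 1: insert 21 -> lo=[21] (size 1, max 21) hi=[] (size 0) -> median=21
Step 2: insert 39 -> lo=[21] (size 1, max 21) hi=[39] (size 1, min 39) -> median=30
Step 3: insert 42 -> lo=[21, 39] (size 2, max 39) hi=[42] (size 1, min 42) -> median=39
Step 4: insert 45 -> lo=[21, 39] (size 2, max 39) hi=[42, 45] (size 2, min 42) -> median=40.5
Step 5: insert 50 -> lo=[21, 39, 42] (size 3, max 42) hi=[45, 50] (size 2, min 45) -> median=42
Step 6: insert 11 -> lo=[11, 21, 39] (size 3, max 39) hi=[42, 45, 50] (size 3, min 42) -> median=40.5
Step 7: insert 3 -> lo=[3, 11, 21, 39] (size 4, max 39) hi=[42, 45, 50] (size 3, min 42) -> median=39
Step 8: insert 34 -> lo=[3, 11, 21, 34] (size 4, max 34) hi=[39, 42, 45, 50] (size 4, min 39) -> median=36.5
Step 9: insert 15 -> lo=[3, 11, 15, 21, 34] (size 5, max 34) hi=[39, 42, 45, 50] (size 4, min 39) -> median=34
Step 10: insert 21 -> lo=[3, 11, 15, 21, 21] (size 5, max 21) hi=[34, 39, 42, 45, 50] (size 5, min 34) -> median=27.5
Step 11: insert 44 -> lo=[3, 11, 15, 21, 21, 34] (size 6, max 34) hi=[39, 42, 44, 45, 50] (size 5, min 39) -> median=34
Step 12: insert 31 -> lo=[3, 11, 15, 21, 21, 31] (size 6, max 31) hi=[34, 39, 42, 44, 45, 50] (size 6, min 34) -> median=32.5

Answer: 32.5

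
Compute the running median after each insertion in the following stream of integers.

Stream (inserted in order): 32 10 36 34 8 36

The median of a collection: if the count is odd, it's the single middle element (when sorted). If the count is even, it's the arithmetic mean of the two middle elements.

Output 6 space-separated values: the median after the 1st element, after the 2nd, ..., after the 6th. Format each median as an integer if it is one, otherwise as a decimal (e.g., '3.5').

Step 1: insert 32 -> lo=[32] (size 1, max 32) hi=[] (size 0) -> median=32
Step 2: insert 10 -> lo=[10] (size 1, max 10) hi=[32] (size 1, min 32) -> median=21
Step 3: insert 36 -> lo=[10, 32] (size 2, max 32) hi=[36] (size 1, min 36) -> median=32
Step 4: insert 34 -> lo=[10, 32] (size 2, max 32) hi=[34, 36] (size 2, min 34) -> median=33
Step 5: insert 8 -> lo=[8, 10, 32] (size 3, max 32) hi=[34, 36] (size 2, min 34) -> median=32
Step 6: insert 36 -> lo=[8, 10, 32] (size 3, max 32) hi=[34, 36, 36] (size 3, min 34) -> median=33

Answer: 32 21 32 33 32 33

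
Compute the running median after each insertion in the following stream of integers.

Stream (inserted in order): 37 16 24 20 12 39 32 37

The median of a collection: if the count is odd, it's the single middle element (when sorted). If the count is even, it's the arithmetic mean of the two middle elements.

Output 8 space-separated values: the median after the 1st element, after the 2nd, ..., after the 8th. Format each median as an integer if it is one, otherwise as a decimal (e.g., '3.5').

Step 1: insert 37 -> lo=[37] (size 1, max 37) hi=[] (size 0) -> median=37
Step 2: insert 16 -> lo=[16] (size 1, max 16) hi=[37] (size 1, min 37) -> median=26.5
Step 3: insert 24 -> lo=[16, 24] (size 2, max 24) hi=[37] (size 1, min 37) -> median=24
Step 4: insert 20 -> lo=[16, 20] (size 2, max 20) hi=[24, 37] (size 2, min 24) -> median=22
Step 5: insert 12 -> lo=[12, 16, 20] (size 3, max 20) hi=[24, 37] (size 2, min 24) -> median=20
Step 6: insert 39 -> lo=[12, 16, 20] (size 3, max 20) hi=[24, 37, 39] (size 3, min 24) -> median=22
Step 7: insert 32 -> lo=[12, 16, 20, 24] (size 4, max 24) hi=[32, 37, 39] (size 3, min 32) -> median=24
Step 8: insert 37 -> lo=[12, 16, 20, 24] (size 4, max 24) hi=[32, 37, 37, 39] (size 4, min 32) -> median=28

Answer: 37 26.5 24 22 20 22 24 28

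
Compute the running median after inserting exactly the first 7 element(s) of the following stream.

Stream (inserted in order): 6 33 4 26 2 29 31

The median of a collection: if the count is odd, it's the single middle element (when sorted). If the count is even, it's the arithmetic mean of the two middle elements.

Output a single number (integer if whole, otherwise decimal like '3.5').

Step 1: insert 6 -> lo=[6] (size 1, max 6) hi=[] (size 0) -> median=6
Step 2: insert 33 -> lo=[6] (size 1, max 6) hi=[33] (size 1, min 33) -> median=19.5
Step 3: insert 4 -> lo=[4, 6] (size 2, max 6) hi=[33] (size 1, min 33) -> median=6
Step 4: insert 26 -> lo=[4, 6] (size 2, max 6) hi=[26, 33] (size 2, min 26) -> median=16
Step 5: insert 2 -> lo=[2, 4, 6] (size 3, max 6) hi=[26, 33] (size 2, min 26) -> median=6
Step 6: insert 29 -> lo=[2, 4, 6] (size 3, max 6) hi=[26, 29, 33] (size 3, min 26) -> median=16
Step 7: insert 31 -> lo=[2, 4, 6, 26] (size 4, max 26) hi=[29, 31, 33] (size 3, min 29) -> median=26

Answer: 26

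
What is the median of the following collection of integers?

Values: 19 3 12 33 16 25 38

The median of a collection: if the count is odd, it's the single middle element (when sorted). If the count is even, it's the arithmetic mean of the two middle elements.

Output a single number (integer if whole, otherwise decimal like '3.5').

Answer: 19

Derivation:
Step 1: insert 19 -> lo=[19] (size 1, max 19) hi=[] (size 0) -> median=19
Step 2: insert 3 -> lo=[3] (size 1, max 3) hi=[19] (size 1, min 19) -> median=11
Step 3: insert 12 -> lo=[3, 12] (size 2, max 12) hi=[19] (size 1, min 19) -> median=12
Step 4: insert 33 -> lo=[3, 12] (size 2, max 12) hi=[19, 33] (size 2, min 19) -> median=15.5
Step 5: insert 16 -> lo=[3, 12, 16] (size 3, max 16) hi=[19, 33] (size 2, min 19) -> median=16
Step 6: insert 25 -> lo=[3, 12, 16] (size 3, max 16) hi=[19, 25, 33] (size 3, min 19) -> median=17.5
Step 7: insert 38 -> lo=[3, 12, 16, 19] (size 4, max 19) hi=[25, 33, 38] (size 3, min 25) -> median=19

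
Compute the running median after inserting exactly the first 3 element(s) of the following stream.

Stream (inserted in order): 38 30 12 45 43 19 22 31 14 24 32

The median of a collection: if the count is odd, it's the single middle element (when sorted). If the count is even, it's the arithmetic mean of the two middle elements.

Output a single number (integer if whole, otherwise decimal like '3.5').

Answer: 30

Derivation:
Step 1: insert 38 -> lo=[38] (size 1, max 38) hi=[] (size 0) -> median=38
Step 2: insert 30 -> lo=[30] (size 1, max 30) hi=[38] (size 1, min 38) -> median=34
Step 3: insert 12 -> lo=[12, 30] (size 2, max 30) hi=[38] (size 1, min 38) -> median=30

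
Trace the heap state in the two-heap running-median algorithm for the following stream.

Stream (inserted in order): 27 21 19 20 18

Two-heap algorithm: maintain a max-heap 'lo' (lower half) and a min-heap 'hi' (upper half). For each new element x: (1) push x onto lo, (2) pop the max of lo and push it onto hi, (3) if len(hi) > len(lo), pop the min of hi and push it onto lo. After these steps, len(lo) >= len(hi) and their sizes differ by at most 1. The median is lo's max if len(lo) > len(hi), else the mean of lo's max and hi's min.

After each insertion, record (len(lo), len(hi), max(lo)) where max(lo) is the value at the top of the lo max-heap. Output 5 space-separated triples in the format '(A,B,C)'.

Step 1: insert 27 -> lo=[27] hi=[] -> (len(lo)=1, len(hi)=0, max(lo)=27)
Step 2: insert 21 -> lo=[21] hi=[27] -> (len(lo)=1, len(hi)=1, max(lo)=21)
Step 3: insert 19 -> lo=[19, 21] hi=[27] -> (len(lo)=2, len(hi)=1, max(lo)=21)
Step 4: insert 20 -> lo=[19, 20] hi=[21, 27] -> (len(lo)=2, len(hi)=2, max(lo)=20)
Step 5: insert 18 -> lo=[18, 19, 20] hi=[21, 27] -> (len(lo)=3, len(hi)=2, max(lo)=20)

Answer: (1,0,27) (1,1,21) (2,1,21) (2,2,20) (3,2,20)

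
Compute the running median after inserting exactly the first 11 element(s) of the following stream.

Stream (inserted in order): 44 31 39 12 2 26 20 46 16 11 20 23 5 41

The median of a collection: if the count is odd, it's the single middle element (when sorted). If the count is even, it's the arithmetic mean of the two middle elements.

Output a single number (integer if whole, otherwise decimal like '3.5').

Answer: 20

Derivation:
Step 1: insert 44 -> lo=[44] (size 1, max 44) hi=[] (size 0) -> median=44
Step 2: insert 31 -> lo=[31] (size 1, max 31) hi=[44] (size 1, min 44) -> median=37.5
Step 3: insert 39 -> lo=[31, 39] (size 2, max 39) hi=[44] (size 1, min 44) -> median=39
Step 4: insert 12 -> lo=[12, 31] (size 2, max 31) hi=[39, 44] (size 2, min 39) -> median=35
Step 5: insert 2 -> lo=[2, 12, 31] (size 3, max 31) hi=[39, 44] (size 2, min 39) -> median=31
Step 6: insert 26 -> lo=[2, 12, 26] (size 3, max 26) hi=[31, 39, 44] (size 3, min 31) -> median=28.5
Step 7: insert 20 -> lo=[2, 12, 20, 26] (size 4, max 26) hi=[31, 39, 44] (size 3, min 31) -> median=26
Step 8: insert 46 -> lo=[2, 12, 20, 26] (size 4, max 26) hi=[31, 39, 44, 46] (size 4, min 31) -> median=28.5
Step 9: insert 16 -> lo=[2, 12, 16, 20, 26] (size 5, max 26) hi=[31, 39, 44, 46] (size 4, min 31) -> median=26
Step 10: insert 11 -> lo=[2, 11, 12, 16, 20] (size 5, max 20) hi=[26, 31, 39, 44, 46] (size 5, min 26) -> median=23
Step 11: insert 20 -> lo=[2, 11, 12, 16, 20, 20] (size 6, max 20) hi=[26, 31, 39, 44, 46] (size 5, min 26) -> median=20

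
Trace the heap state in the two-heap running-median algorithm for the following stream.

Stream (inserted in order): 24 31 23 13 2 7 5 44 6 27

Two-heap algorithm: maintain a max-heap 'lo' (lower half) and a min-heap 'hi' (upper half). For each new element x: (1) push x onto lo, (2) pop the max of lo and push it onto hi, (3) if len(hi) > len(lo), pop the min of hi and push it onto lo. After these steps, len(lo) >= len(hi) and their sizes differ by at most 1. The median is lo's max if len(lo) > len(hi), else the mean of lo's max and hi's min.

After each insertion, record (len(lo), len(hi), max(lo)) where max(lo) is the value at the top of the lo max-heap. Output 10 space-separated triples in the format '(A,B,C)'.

Step 1: insert 24 -> lo=[24] hi=[] -> (len(lo)=1, len(hi)=0, max(lo)=24)
Step 2: insert 31 -> lo=[24] hi=[31] -> (len(lo)=1, len(hi)=1, max(lo)=24)
Step 3: insert 23 -> lo=[23, 24] hi=[31] -> (len(lo)=2, len(hi)=1, max(lo)=24)
Step 4: insert 13 -> lo=[13, 23] hi=[24, 31] -> (len(lo)=2, len(hi)=2, max(lo)=23)
Step 5: insert 2 -> lo=[2, 13, 23] hi=[24, 31] -> (len(lo)=3, len(hi)=2, max(lo)=23)
Step 6: insert 7 -> lo=[2, 7, 13] hi=[23, 24, 31] -> (len(lo)=3, len(hi)=3, max(lo)=13)
Step 7: insert 5 -> lo=[2, 5, 7, 13] hi=[23, 24, 31] -> (len(lo)=4, len(hi)=3, max(lo)=13)
Step 8: insert 44 -> lo=[2, 5, 7, 13] hi=[23, 24, 31, 44] -> (len(lo)=4, len(hi)=4, max(lo)=13)
Step 9: insert 6 -> lo=[2, 5, 6, 7, 13] hi=[23, 24, 31, 44] -> (len(lo)=5, len(hi)=4, max(lo)=13)
Step 10: insert 27 -> lo=[2, 5, 6, 7, 13] hi=[23, 24, 27, 31, 44] -> (len(lo)=5, len(hi)=5, max(lo)=13)

Answer: (1,0,24) (1,1,24) (2,1,24) (2,2,23) (3,2,23) (3,3,13) (4,3,13) (4,4,13) (5,4,13) (5,5,13)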